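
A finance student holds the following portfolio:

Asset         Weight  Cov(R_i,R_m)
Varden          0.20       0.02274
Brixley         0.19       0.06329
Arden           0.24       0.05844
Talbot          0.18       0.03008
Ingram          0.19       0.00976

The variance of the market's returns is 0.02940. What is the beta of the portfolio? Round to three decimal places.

1.288

β_Varden = 0.02274 / 0.02940 = 0.7735
β_Brixley = 0.06329 / 0.02940 = 2.1527
β_Arden = 0.05844 / 0.02940 = 1.9878
β_Talbot = 0.03008 / 0.02940 = 1.0231
β_Ingram = 0.00976 / 0.02940 = 0.3320
β_P = Σ w_i β_i = 0.20×0.7735 + 0.19×2.1527 + 0.24×1.9878 + 0.18×1.0231 + 0.19×0.3320 = 1.2880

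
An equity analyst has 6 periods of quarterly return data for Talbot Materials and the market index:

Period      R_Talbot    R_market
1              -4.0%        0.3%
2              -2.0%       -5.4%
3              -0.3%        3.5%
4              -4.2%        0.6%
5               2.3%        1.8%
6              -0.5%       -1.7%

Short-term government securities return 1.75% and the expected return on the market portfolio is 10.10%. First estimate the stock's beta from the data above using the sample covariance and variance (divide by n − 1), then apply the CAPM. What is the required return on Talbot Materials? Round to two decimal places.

Mean R_i = (-4.0 − 2.0 − 0.3 − 4.2 + 2.3 − 0.5) / 6 = -1.4500%
Mean R_m = (0.3 − 5.4 + 3.5 + 0.6 + 1.8 − 1.7) / 6 = -0.1500%
Σ(R_i − R̄_i)(R_m − R̄_m) = 9.7150  ⇒  Cov = 9.7150 / 5 = 1.9430
Σ(R_m − R̄_m)² = 47.8550  ⇒  Var(R_m) = 47.8550 / 5 = 9.5710
β = Cov / Var(R_m) = 1.9430 / 9.5710 = 0.2030
MRP = 10.10% − 1.75% = 8.35%
E(R) = R_f + β × MRP = 1.75% + 0.2030 × 8.35% = 3.45%

3.45%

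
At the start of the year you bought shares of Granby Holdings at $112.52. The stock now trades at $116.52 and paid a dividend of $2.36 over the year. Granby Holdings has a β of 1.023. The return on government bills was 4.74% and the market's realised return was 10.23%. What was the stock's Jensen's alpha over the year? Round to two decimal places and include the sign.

-4.70%

Realised HPR = (P1 + D1 − P0) / P0 = (116.52 + 2.36 − 112.52) / 112.52 = 6.36 / 112.52 = 5.6523%
MRP = 10.23% − 4.74% = 5.49%
CAPM required = R_f + β·MRP = 4.74% + 1.023 × 5.49% = 10.35627%
α = realised − required = 5.6523% − 10.35627% = -4.70%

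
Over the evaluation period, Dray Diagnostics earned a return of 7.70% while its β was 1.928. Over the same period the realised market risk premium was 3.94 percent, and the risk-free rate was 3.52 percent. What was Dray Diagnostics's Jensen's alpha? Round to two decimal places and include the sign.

CAPM benchmark = R_f + β(R_m − R_f) = 3.52% + 1.928 × 3.94% = 11.11632%
α = actual − benchmark = 7.70% − 11.11632% = -3.42%

-3.42%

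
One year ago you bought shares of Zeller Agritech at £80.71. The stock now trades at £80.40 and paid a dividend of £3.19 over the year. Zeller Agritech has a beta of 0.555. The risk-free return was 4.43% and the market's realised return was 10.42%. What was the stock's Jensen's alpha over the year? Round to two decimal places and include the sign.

-4.19%

Realised HPR = (P1 + D1 − P0) / P0 = (80.40 + 3.19 − 80.71) / 80.71 = 2.88 / 80.71 = 3.5683%
MRP = 10.42% − 4.43% = 5.99%
CAPM required = R_f + β·MRP = 4.43% + 0.555 × 5.99% = 7.75445%
α = realised − required = 3.5683% − 7.75445% = -4.19%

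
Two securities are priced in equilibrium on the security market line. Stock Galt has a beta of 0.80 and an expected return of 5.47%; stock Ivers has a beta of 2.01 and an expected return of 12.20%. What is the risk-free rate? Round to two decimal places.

Both satisfy E(R) = R_f + β·MRP, so the slope of the SML is
MRP = (12.20% − 5.47%) / (2.01 − 0.80) = 6.73% / 1.21 = 5.5620%
R_f = E(R_Galt) − β_Galt·MRP = 5.47% − 0.80 × 5.5620% = 1.0204%

1.02%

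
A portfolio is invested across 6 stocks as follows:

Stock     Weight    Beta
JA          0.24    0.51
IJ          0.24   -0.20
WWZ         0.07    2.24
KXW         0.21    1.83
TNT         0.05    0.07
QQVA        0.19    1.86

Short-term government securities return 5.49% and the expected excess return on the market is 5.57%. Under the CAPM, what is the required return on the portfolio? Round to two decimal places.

10.91%

β_P = Σ w_i β_i = 0.24×0.51 + 0.24×-0.20 + 0.07×2.24 + 0.21×1.83 + 0.05×0.07 + 0.19×1.86 = 0.9724
E(R_P) = R_f + β_P × MRP = 5.49% + 0.9724 × 5.57% = 10.91%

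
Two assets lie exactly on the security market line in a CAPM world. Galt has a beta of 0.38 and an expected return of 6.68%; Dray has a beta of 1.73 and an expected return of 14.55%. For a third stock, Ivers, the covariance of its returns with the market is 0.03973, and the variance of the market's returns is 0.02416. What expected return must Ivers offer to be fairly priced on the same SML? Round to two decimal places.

14.05%

MRP = (14.55% − 6.68%) / (1.73 − 0.38) = 5.8296%
R_f = 6.68% − 0.38 × 5.8296% = 4.4648%
β_Ivers = Cov / Var(R_m) = 0.03973 / 0.02416 = 1.6445
E(R_Ivers) = R_f + β × MRP = 4.4648% + 1.6445 × 5.8296% = 14.05%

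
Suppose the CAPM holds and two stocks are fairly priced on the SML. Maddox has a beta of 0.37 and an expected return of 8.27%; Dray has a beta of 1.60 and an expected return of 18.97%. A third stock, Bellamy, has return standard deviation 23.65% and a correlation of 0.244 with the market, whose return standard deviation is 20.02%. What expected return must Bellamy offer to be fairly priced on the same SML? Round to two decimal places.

MRP = (18.97% − 8.27%) / (1.60 − 0.37) = 8.6992%
R_f = 8.27% − 0.37 × 8.6992% = 5.0513%
β_Bellamy = ρ·σ_i/σ_m = 0.244 × 23.65 / 20.02 = 0.2882
E(R_Bellamy) = R_f + β × MRP = 5.0513% + 0.2882 × 8.6992% = 7.56%

7.56%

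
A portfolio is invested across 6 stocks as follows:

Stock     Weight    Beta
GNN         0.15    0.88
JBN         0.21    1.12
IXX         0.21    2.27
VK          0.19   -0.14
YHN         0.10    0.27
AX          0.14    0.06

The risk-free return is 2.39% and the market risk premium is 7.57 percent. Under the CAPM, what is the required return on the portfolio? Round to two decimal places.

β_P = Σ w_i β_i = 0.15×0.88 + 0.21×1.12 + 0.21×2.27 + 0.19×-0.14 + 0.10×0.27 + 0.14×0.06 = 0.8527
E(R_P) = R_f + β_P × MRP = 2.39% + 0.8527 × 7.57% = 8.84%

8.84%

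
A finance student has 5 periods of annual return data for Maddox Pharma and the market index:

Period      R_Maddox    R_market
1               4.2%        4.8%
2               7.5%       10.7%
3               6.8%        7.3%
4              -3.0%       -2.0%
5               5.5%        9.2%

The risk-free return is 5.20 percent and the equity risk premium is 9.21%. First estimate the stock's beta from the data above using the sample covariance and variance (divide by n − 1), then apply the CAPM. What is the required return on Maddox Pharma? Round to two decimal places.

Mean R_i = (4.2 + 7.5 + 6.8 − 3.0 + 5.5) / 5 = 4.2000%
Mean R_m = (4.8 + 10.7 + 7.3 − 2.0 + 9.2) / 5 = 6.0000%
Σ(R_i − R̄_i)(R_m − R̄_m) = 80.6500  ⇒  Cov = 80.6500 / 4 = 20.1625
Σ(R_m − R̄_m)² = 99.4600  ⇒  Var(R_m) = 99.4600 / 4 = 24.8650
β = Cov / Var(R_m) = 20.1625 / 24.8650 = 0.8109
E(R) = R_f + β × MRP = 5.20% + 0.8109 × 9.21% = 12.67%

12.67%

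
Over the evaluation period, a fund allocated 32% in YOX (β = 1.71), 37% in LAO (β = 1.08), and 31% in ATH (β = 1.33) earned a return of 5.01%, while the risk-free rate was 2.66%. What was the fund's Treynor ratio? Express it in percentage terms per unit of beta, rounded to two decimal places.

β_P = 0.32×1.71 + 0.37×1.08 + 0.31×1.33 = 1.3591
Treynor = (R_P − R_f) / β_P = (5.01% − 2.66%) / 1.3591 = 2.35% / 1.3591 = 1.73%

1.73%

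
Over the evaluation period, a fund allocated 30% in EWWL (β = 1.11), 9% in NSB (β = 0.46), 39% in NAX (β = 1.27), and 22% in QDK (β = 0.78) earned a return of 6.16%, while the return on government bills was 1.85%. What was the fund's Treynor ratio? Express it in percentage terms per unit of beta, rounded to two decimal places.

β_P = 0.30×1.11 + 0.09×0.46 + 0.39×1.27 + 0.22×0.78 = 1.0413
Treynor = (R_P − R_f) / β_P = (6.16% − 1.85%) / 1.0413 = 4.31% / 1.0413 = 4.14%

4.14%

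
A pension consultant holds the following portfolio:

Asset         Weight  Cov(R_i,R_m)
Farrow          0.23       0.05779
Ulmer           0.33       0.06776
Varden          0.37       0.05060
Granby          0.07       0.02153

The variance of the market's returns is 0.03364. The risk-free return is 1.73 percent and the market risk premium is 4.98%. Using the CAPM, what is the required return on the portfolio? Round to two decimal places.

β_Farrow = 0.05779 / 0.03364 = 1.7179
β_Ulmer = 0.06776 / 0.03364 = 2.0143
β_Varden = 0.05060 / 0.03364 = 1.5042
β_Granby = 0.02153 / 0.03364 = 0.6400
β_P = Σ w_i β_i = 0.23×1.7179 + 0.33×2.0143 + 0.37×1.5042 + 0.07×0.6400 = 1.6612
E(R_P) = R_f + β_P × MRP = 1.73% + 1.6612 × 4.98% = 10.00%

10.00%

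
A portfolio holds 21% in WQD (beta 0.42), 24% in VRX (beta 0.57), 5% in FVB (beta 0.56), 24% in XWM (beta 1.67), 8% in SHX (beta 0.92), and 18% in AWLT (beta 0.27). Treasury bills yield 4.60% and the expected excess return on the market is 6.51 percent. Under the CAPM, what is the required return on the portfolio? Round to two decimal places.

β_P = Σ w_i β_i = 0.21×0.42 + 0.24×0.57 + 0.05×0.56 + 0.24×1.67 + 0.08×0.92 + 0.18×0.27 = 0.7760
E(R_P) = R_f + β_P × MRP = 4.60% + 0.7760 × 6.51% = 9.65%

9.65%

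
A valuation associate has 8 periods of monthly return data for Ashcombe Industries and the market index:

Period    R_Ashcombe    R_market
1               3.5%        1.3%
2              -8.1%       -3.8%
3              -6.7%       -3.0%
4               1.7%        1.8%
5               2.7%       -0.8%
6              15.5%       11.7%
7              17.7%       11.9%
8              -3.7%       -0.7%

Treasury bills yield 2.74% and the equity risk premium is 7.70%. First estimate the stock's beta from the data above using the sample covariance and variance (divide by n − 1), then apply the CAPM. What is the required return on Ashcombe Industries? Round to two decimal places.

Mean R_i = (3.5 − 8.1 − 6.7 + 1.7 + 2.7 + 15.5 + 17.7 − 3.7) / 8 = 2.8250%
Mean R_m = (1.3 − 3.8 − 3.0 + 1.8 − 0.8 + 11.7 + 11.9 − 0.7) / 8 = 2.3000%
Σ(R_i − R̄_i)(R_m − R̄_m) = 398.9200  ⇒  Cov = 398.9200 / 7 = 56.9886
Σ(R_m − R̄_m)² = 265.6800  ⇒  Var(R_m) = 265.6800 / 7 = 37.9543
β = Cov / Var(R_m) = 56.9886 / 37.9543 = 1.5015
E(R) = R_f + β × MRP = 2.74% + 1.5015 × 7.70% = 14.30%

14.30%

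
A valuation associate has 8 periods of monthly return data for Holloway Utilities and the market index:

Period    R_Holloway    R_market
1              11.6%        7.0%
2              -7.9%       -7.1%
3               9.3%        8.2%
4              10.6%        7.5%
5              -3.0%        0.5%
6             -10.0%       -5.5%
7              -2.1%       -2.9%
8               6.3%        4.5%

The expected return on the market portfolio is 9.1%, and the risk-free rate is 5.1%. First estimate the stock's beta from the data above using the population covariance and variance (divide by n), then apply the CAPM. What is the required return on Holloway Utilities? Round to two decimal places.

Mean R_i = (11.6 − 7.9 + 9.3 + 10.6 − 3.0 − 10.0 − 2.1 + 6.3) / 8 = 1.8500%
Mean R_m = (7.0 − 7.1 + 8.2 + 7.5 + 0.5 − 5.5 − 2.9 + 4.5) / 8 = 1.5250%
Σ(R_i − R̄_i)(R_m − R̄_m) = 358.4200  ⇒  Cov = 358.4200 / 8 = 44.8025
Σ(R_m − R̄_m)² = 263.4550  ⇒  Var(R_m) = 263.4550 / 8 = 32.9319
β = Cov / Var(R_m) = 44.8025 / 32.9319 = 1.3605
MRP = 9.1% − 5.1% = 4.00%
E(R) = R_f + β × MRP = 5.1% + 1.3605 × 4.0% = 10.54%

10.54%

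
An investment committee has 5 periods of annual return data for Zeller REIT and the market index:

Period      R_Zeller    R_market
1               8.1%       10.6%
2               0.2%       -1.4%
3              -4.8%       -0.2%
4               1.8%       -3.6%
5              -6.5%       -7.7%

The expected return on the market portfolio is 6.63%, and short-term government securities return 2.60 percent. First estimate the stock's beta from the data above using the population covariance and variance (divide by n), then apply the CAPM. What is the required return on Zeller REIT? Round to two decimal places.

Mean R_i = (8.1 + 0.2 − 4.8 + 1.8 − 6.5) / 5 = -0.2400%
Mean R_m = (10.6 − 1.4 − 0.2 − 3.6 − 7.7) / 5 = -0.4600%
Σ(R_i − R̄_i)(R_m − R̄_m) = 129.5580  ⇒  Cov = 129.5580 / 5 = 25.9116
Σ(R_m − R̄_m)² = 185.5520  ⇒  Var(R_m) = 185.5520 / 5 = 37.1104
β = Cov / Var(R_m) = 25.9116 / 37.1104 = 0.6982
MRP = 6.63% − 2.60% = 4.03%
E(R) = R_f + β × MRP = 2.60% + 0.6982 × 4.03% = 5.41%

5.41%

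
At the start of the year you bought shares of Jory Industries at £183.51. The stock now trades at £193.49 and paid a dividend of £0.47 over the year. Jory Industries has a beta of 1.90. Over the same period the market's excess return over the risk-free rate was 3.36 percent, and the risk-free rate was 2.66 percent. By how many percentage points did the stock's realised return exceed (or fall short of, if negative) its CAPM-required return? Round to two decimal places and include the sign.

-3.35%

Realised HPR = (P1 + D1 − P0) / P0 = (193.49 + 0.47 − 183.51) / 183.51 = 10.45 / 183.51 = 5.6945%
CAPM required = R_f + β·MRP = 2.66% + 1.90 × 3.36% = 9.0440%
α = realised − required = 5.6945% − 9.0440% = -3.35%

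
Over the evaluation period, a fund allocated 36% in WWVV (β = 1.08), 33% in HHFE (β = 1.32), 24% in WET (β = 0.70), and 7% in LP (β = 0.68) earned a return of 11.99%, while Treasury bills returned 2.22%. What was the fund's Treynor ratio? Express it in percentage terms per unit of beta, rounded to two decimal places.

β_P = 0.36×1.08 + 0.33×1.32 + 0.24×0.70 + 0.07×0.68 = 1.0400
Treynor = (R_P − R_f) / β_P = (11.99% − 2.22%) / 1.0400 = 9.77% / 1.0400 = 9.39%

9.39%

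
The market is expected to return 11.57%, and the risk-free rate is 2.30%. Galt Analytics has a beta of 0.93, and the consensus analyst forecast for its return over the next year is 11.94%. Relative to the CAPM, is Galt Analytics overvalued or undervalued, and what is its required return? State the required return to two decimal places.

MRP = 11.57% − 2.30% = 9.27%
Required return = R_f + β·MRP = 2.30% + 0.93 × 9.27% = 10.92%
Forecast 11.94% > required 10.92% → the stock plots above the SML → undervalued.

Undervalued; required return 10.92%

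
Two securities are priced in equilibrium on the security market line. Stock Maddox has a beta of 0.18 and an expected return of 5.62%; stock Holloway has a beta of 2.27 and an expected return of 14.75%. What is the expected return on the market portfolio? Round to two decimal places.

9.20%

Both satisfy E(R) = R_f + β·MRP, so the slope of the SML is
MRP = (14.75% − 5.62%) / (2.27 − 0.18) = 9.13% / 2.09 = 4.3684%
R_f = E(R_Maddox) − β_Maddox·MRP = 5.62% − 0.18 × 4.3684% = 4.8337%
E(R_m) = R_f + MRP = 4.8337% + 4.3684% = 9.20%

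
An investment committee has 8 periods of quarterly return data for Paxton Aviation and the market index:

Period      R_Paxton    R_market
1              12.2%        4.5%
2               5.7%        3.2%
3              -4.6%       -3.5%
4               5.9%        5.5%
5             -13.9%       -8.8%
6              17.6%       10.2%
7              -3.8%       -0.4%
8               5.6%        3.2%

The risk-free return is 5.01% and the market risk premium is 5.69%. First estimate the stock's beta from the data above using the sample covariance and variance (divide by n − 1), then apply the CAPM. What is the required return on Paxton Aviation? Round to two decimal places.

Mean R_i = (12.2 + 5.7 − 4.6 + 5.9 − 13.9 + 17.6 − 3.8 + 5.6) / 8 = 3.0875%
Mean R_m = (4.5 + 3.2 − 3.5 + 5.5 − 8.8 + 10.2 − 0.4 + 3.2) / 8 = 1.7375%
Σ(R_i − R̄_i)(R_m − R̄_m) = 400.0538  ⇒  Cov = 400.0538 / 7 = 57.1505
Σ(R_m − R̄_m)² = 240.7188  ⇒  Var(R_m) = 240.7188 / 7 = 34.3884
β = Cov / Var(R_m) = 57.1505 / 34.3884 = 1.6619
E(R) = R_f + β × MRP = 5.01% + 1.6619 × 5.69% = 14.47%

14.47%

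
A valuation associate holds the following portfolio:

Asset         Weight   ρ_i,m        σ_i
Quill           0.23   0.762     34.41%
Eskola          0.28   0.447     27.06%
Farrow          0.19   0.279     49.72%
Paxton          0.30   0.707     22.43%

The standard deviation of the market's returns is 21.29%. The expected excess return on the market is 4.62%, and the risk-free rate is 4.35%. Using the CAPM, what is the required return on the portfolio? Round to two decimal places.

8.00%

β_Quill = 0.762 × 34.41% / 21.29% = 1.2316
β_Eskola = 0.447 × 27.06% / 21.29% = 0.5681
β_Farrow = 0.279 × 49.72% / 21.29% = 0.6516
β_Paxton = 0.707 × 22.43% / 21.29% = 0.7449
β_P = Σ w_i β_i = 0.23×1.2316 + 0.28×0.5681 + 0.19×0.6516 + 0.30×0.7449 = 0.7896
E(R_P) = R_f + β_P × MRP = 4.35% + 0.7896 × 4.62% = 8.00%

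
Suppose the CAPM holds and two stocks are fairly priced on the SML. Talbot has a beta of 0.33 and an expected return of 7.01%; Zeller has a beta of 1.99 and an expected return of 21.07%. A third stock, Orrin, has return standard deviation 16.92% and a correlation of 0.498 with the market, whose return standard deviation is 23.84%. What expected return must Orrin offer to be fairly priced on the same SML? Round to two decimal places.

7.21%

MRP = (21.07% − 7.01%) / (1.99 − 0.33) = 8.4699%
R_f = 7.01% − 0.33 × 8.4699% = 4.2149%
β_Orrin = ρ·σ_i/σ_m = 0.498 × 16.92 / 23.84 = 0.3534
E(R_Orrin) = R_f + β × MRP = 4.2149% + 0.3534 × 8.4699% = 7.21%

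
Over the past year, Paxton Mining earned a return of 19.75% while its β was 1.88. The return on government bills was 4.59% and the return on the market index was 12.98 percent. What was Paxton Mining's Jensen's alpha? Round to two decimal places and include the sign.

-0.61%

Market excess return = 12.98% − 4.59% = 8.39%
CAPM benchmark = R_f + β(R_m − R_f) = 4.59% + 1.88 × 8.39% = 20.3632%
α = actual − benchmark = 19.75% − 20.3632% = -0.61%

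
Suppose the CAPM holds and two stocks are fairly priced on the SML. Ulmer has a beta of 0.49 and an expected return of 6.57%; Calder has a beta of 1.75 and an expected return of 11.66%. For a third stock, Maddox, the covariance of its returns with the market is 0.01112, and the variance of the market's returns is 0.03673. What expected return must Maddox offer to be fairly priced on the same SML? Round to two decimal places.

MRP = (11.66% − 6.57%) / (1.75 − 0.49) = 4.0397%
R_f = 6.57% − 0.49 × 4.0397% = 4.5905%
β_Maddox = Cov / Var(R_m) = 0.01112 / 0.03673 = 0.3027
E(R_Maddox) = R_f + β × MRP = 4.5905% + 0.3027 × 4.0397% = 5.81%

5.81%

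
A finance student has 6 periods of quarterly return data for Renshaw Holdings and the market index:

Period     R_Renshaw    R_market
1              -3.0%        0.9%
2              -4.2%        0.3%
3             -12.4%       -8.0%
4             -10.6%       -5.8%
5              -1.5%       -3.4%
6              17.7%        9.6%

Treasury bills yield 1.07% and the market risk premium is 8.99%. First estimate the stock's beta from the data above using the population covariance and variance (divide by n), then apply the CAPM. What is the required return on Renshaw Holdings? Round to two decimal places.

15.64%

Mean R_i = (-3.0 − 4.2 − 12.4 − 10.6 − 1.5 + 17.7) / 6 = -2.3333%
Mean R_m = (0.9 + 0.3 − 8.0 − 5.8 − 3.4 + 9.6) / 6 = -1.0667%
Σ(R_i − R̄_i)(R_m − R̄_m) = 316.8067  ⇒  Cov = 316.8067 / 6 = 52.8011
Σ(R_m − R̄_m)² = 195.4333  ⇒  Var(R_m) = 195.4333 / 6 = 32.5722
β = Cov / Var(R_m) = 52.8011 / 32.5722 = 1.6210
E(R) = R_f + β × MRP = 1.07% + 1.6210 × 8.99% = 15.64%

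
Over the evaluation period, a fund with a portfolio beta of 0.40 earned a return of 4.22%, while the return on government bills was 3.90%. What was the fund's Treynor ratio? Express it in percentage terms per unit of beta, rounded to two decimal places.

Treynor = (R_P − R_f) / β_P = (4.22% − 3.90%) / 0.4000 = 0.32% / 0.4000 = 0.80%

0.80%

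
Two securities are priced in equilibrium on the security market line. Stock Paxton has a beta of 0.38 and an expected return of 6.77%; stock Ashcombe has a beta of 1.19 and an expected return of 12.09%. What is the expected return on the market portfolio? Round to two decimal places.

Both satisfy E(R) = R_f + β·MRP, so the slope of the SML is
MRP = (12.09% − 6.77%) / (1.19 − 0.38) = 5.32% / 0.81 = 6.5679%
R_f = E(R_Paxton) − β_Paxton·MRP = 6.77% − 0.38 × 6.5679% = 4.2742%
E(R_m) = R_f + MRP = 4.2742% + 6.5679% = 10.84%

10.84%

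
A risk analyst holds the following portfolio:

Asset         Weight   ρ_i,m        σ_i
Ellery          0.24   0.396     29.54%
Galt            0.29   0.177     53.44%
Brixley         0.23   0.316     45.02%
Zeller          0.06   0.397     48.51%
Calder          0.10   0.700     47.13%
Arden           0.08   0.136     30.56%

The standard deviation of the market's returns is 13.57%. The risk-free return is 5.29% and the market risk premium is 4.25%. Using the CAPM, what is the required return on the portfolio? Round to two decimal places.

9.55%

β_Ellery = 0.396 × 29.54% / 13.57% = 0.8620
β_Galt = 0.177 × 53.44% / 13.57% = 0.6970
β_Brixley = 0.316 × 45.02% / 13.57% = 1.0484
β_Zeller = 0.397 × 48.51% / 13.57% = 1.4192
β_Calder = 0.700 × 47.13% / 13.57% = 2.4312
β_Arden = 0.136 × 30.56% / 13.57% = 0.3063
β_P = Σ w_i β_i = 0.24×0.8620 + 0.29×0.6970 + 0.23×1.0484 + 0.06×1.4192 + 0.10×2.4312 + 0.08×0.3063 = 1.0029
E(R_P) = R_f + β_P × MRP = 5.29% + 1.0029 × 4.25% = 9.55%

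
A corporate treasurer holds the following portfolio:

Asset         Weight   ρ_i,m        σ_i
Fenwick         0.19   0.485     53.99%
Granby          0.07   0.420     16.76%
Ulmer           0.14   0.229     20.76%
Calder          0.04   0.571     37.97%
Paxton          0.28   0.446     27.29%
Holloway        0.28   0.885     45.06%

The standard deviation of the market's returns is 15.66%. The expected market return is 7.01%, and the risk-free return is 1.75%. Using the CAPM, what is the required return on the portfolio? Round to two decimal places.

9.00%

β_Fenwick = 0.485 × 53.99% / 15.66% = 1.6721
β_Granby = 0.420 × 16.76% / 15.66% = 0.4495
β_Ulmer = 0.229 × 20.76% / 15.66% = 0.3036
β_Calder = 0.571 × 37.97% / 15.66% = 1.3845
β_Paxton = 0.446 × 27.29% / 15.66% = 0.7772
β_Holloway = 0.885 × 45.06% / 15.66% = 2.5465
β_P = Σ w_i β_i = 0.19×1.6721 + 0.07×0.4495 + 0.14×0.3036 + 0.04×1.3845 + 0.28×0.7772 + 0.28×2.5465 = 1.3777
MRP = 7.01% − 1.75% = 5.26%
E(R_P) = R_f + β_P × MRP = 1.75% + 1.3777 × 5.26% = 9.00%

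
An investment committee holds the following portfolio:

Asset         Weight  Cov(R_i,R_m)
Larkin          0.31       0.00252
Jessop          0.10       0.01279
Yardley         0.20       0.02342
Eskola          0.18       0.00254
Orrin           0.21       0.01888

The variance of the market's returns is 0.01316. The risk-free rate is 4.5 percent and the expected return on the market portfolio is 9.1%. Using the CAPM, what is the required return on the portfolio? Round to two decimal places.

β_Larkin = 0.00252 / 0.01316 = 0.1915
β_Jessop = 0.01279 / 0.01316 = 0.9719
β_Yardley = 0.02342 / 0.01316 = 1.7796
β_Eskola = 0.00254 / 0.01316 = 0.1930
β_Orrin = 0.01888 / 0.01316 = 1.4347
β_P = Σ w_i β_i = 0.31×0.1915 + 0.10×0.9719 + 0.20×1.7796 + 0.18×0.1930 + 0.21×1.4347 = 0.8485
MRP = 9.1% − 4.5% = 4.60%
E(R_P) = R_f + β_P × MRP = 4.5% + 0.8485 × 4.6% = 8.40%

8.40%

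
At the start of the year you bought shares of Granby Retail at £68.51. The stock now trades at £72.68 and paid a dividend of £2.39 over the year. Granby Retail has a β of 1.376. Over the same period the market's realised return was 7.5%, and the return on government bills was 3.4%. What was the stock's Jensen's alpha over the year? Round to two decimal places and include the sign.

Realised HPR = (P1 + D1 − P0) / P0 = (72.68 + 2.39 − 68.51) / 68.51 = 6.56 / 68.51 = 9.5752%
MRP = 7.5% − 3.4% = 4.10%
CAPM required = R_f + β·MRP = 3.4% + 1.376 × 4.1% = 9.0416%
α = realised − required = 9.5752% − 9.0416% = +0.53%

+0.53%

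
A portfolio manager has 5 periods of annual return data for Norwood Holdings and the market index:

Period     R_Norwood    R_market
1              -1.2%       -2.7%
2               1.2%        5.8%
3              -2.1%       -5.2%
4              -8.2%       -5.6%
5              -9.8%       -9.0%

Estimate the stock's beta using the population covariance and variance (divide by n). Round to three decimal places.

Mean R_i = (-1.2 + 1.2 − 2.1 − 8.2 − 9.8) / 5 = -4.0200%
Mean R_m = (-2.7 + 5.8 − 5.2 − 5.6 − 9.0) / 5 = -3.3400%
Σ(R_i − R̄_i)(R_m − R̄_m) = 88.1060  ⇒  Cov = 88.1060 / 5 = 17.6212
Σ(R_m − R̄_m)² = 124.5520  ⇒  Var(R_m) = 124.5520 / 5 = 24.9104
β = Cov / Var(R_m) = 17.6212 / 24.9104 = 0.7074

0.707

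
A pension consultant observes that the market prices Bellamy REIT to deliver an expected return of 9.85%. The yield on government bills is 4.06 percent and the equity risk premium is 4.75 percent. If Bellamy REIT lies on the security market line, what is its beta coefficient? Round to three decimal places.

1.219

β = (E(R) − R_f) / MRP = (9.85% − 4.06%) / 4.75% = 5.79% / 4.75% = 1.219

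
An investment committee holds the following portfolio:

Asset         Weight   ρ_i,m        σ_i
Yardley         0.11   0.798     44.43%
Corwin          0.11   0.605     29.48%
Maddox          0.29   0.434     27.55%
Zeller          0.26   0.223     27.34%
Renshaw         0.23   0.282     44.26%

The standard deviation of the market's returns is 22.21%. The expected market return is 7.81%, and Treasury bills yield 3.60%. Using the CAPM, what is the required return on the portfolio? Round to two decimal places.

6.21%

β_Yardley = 0.798 × 44.43% / 22.21% = 1.5964
β_Corwin = 0.605 × 29.48% / 22.21% = 0.8030
β_Maddox = 0.434 × 27.55% / 22.21% = 0.5383
β_Zeller = 0.223 × 27.34% / 22.21% = 0.2745
β_Renshaw = 0.282 × 44.26% / 22.21% = 0.5620
β_P = Σ w_i β_i = 0.11×1.5964 + 0.11×0.8030 + 0.29×0.5383 + 0.26×0.2745 + 0.23×0.5620 = 0.6207
MRP = 7.81% − 3.60% = 4.21%
E(R_P) = R_f + β_P × MRP = 3.60% + 0.6207 × 4.21% = 6.21%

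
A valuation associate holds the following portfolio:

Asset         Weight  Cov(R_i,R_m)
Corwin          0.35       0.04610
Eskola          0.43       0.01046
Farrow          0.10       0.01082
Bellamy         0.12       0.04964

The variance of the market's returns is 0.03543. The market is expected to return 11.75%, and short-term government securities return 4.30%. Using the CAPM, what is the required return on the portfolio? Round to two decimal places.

β_Corwin = 0.04610 / 0.03543 = 1.3012
β_Eskola = 0.01046 / 0.03543 = 0.2952
β_Farrow = 0.01082 / 0.03543 = 0.3054
β_Bellamy = 0.04964 / 0.03543 = 1.4011
β_P = Σ w_i β_i = 0.35×1.3012 + 0.43×0.2952 + 0.10×0.3054 + 0.12×1.4011 = 0.7810
MRP = 11.75% − 4.30% = 7.45%
E(R_P) = R_f + β_P × MRP = 4.30% + 0.7810 × 7.45% = 10.12%

10.12%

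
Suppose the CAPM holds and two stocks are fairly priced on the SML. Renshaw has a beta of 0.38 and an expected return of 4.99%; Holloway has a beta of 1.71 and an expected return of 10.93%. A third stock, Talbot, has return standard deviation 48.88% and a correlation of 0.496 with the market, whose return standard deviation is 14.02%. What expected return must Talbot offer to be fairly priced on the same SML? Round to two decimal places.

MRP = (10.93% − 4.99%) / (1.71 − 0.38) = 4.4662%
R_f = 4.99% − 0.38 × 4.4662% = 3.2928%
β_Talbot = ρ·σ_i/σ_m = 0.496 × 48.88 / 14.02 = 1.7293
E(R_Talbot) = R_f + β × MRP = 3.2928% + 1.7293 × 4.4662% = 11.02%

11.02%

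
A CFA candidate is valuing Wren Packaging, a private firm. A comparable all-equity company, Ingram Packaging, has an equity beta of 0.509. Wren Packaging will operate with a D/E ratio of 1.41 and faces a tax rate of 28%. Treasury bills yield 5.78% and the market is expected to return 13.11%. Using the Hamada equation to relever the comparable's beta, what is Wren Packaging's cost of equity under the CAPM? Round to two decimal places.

13.30%

β_L = β_U × [1 + (1 − t)(D/E)] = 0.509 × [1 + (1 − 0.28) × 1.41]
    = 0.509 × [1 + 0.72 × 1.41] = 0.509 × 2.0152 = 1.0257
MRP = 13.11% − 5.78% = 7.33%
E(R) = R_f + β_L × MRP = 5.78% + 1.0257 × 7.33% = 13.30%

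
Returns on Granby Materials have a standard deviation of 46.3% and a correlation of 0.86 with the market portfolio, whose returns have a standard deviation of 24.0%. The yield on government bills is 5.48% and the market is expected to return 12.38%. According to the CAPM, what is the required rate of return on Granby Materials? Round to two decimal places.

β = ρ × σ_i / σ_m = 0.86 × 46.3% / 24.0% = 1.6591
MRP = 12.38% − 5.48% = 6.90%
E(R) = 5.48% + 1.6591 × 6.90% = 16.93%

16.93%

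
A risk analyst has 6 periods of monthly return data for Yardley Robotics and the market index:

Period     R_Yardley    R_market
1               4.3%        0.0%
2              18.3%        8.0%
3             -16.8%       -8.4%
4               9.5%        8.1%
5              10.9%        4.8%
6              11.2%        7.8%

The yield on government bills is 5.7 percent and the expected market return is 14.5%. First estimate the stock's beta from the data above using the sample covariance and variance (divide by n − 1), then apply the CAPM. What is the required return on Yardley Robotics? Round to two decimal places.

21.13%

Mean R_i = (4.3 + 18.3 − 16.8 + 9.5 + 10.9 + 11.2) / 6 = 6.2333%
Mean R_m = (0.0 + 8.0 − 8.4 + 8.1 + 4.8 + 7.8) / 6 = 3.3833%
Σ(R_i − R̄_i)(R_m − R̄_m) = 377.6133  ⇒  Cov = 377.6133 / 5 = 75.5227
Σ(R_m − R̄_m)² = 215.3683  ⇒  Var(R_m) = 215.3683 / 5 = 43.0737
β = Cov / Var(R_m) = 75.5227 / 43.0737 = 1.7533
MRP = 14.5% − 5.7% = 8.80%
E(R) = R_f + β × MRP = 5.7% + 1.7533 × 8.8% = 21.13%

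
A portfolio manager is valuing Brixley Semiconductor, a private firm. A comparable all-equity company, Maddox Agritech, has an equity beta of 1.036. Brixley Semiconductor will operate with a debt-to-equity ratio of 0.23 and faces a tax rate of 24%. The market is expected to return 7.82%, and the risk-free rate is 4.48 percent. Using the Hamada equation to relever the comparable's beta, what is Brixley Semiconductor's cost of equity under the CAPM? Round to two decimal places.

8.55%

β_L = β_U × [1 + (1 − t)(D/E)] = 1.036 × [1 + (1 − 0.24) × 0.23]
    = 1.036 × [1 + 0.76 × 0.23] = 1.036 × 1.1748 = 1.2171
MRP = 7.82% − 4.48% = 3.34%
E(R) = R_f + β_L × MRP = 4.48% + 1.2171 × 3.34% = 8.55%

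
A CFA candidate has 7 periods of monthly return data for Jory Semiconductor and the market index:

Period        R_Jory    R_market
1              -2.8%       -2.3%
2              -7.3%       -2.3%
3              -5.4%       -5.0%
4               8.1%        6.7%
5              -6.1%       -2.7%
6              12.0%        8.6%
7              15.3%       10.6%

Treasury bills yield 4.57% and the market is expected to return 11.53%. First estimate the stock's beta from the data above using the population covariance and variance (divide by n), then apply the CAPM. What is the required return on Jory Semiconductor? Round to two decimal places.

14.67%

Mean R_i = (-2.8 − 7.3 − 5.4 + 8.1 − 6.1 + 12.0 + 15.3) / 7 = 1.9714%
Mean R_m = (-2.3 − 2.3 − 5.0 + 6.7 − 2.7 + 8.6 + 10.6) / 7 = 1.9429%
Σ(R_i − R̄_i)(R_m − R̄_m) = 359.5386  ⇒  Cov = 359.5386 / 7 = 51.3627
Σ(R_m − R̄_m)² = 247.6571  ⇒  Var(R_m) = 247.6571 / 7 = 35.3796
β = Cov / Var(R_m) = 51.3627 / 35.3796 = 1.4518
MRP = 11.53% − 4.57% = 6.96%
E(R) = R_f + β × MRP = 4.57% + 1.4518 × 6.96% = 14.67%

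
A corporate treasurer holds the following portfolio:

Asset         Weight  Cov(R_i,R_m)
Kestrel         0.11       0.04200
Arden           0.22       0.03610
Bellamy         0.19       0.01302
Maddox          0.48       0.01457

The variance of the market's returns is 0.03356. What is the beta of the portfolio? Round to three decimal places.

β_Kestrel = 0.04200 / 0.03356 = 1.2515
β_Arden = 0.03610 / 0.03356 = 1.0757
β_Bellamy = 0.01302 / 0.03356 = 0.3880
β_Maddox = 0.01457 / 0.03356 = 0.4341
β_P = Σ w_i β_i = 0.11×1.2515 + 0.22×1.0757 + 0.19×0.3880 + 0.48×0.4341 = 0.6564

0.656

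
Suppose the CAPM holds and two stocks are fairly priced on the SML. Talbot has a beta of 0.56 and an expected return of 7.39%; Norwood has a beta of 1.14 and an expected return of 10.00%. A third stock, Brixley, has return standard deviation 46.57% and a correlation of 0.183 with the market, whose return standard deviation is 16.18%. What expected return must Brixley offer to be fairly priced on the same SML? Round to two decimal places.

7.24%

MRP = (10.00% − 7.39%) / (1.14 − 0.56) = 4.5000%
R_f = 7.39% − 0.56 × 4.5000% = 4.8700%
β_Brixley = ρ·σ_i/σ_m = 0.183 × 46.57 / 16.18 = 0.5267
E(R_Brixley) = R_f + β × MRP = 4.8700% + 0.5267 × 4.5000% = 7.24%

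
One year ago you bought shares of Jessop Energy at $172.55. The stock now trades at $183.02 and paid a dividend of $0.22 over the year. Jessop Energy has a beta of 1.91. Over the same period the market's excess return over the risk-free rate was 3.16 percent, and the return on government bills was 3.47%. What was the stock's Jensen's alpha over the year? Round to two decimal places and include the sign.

Realised HPR = (P1 + D1 − P0) / P0 = (183.02 + 0.22 − 172.55) / 172.55 = 10.69 / 172.55 = 6.1953%
CAPM required = R_f + β·MRP = 3.47% + 1.91 × 3.16% = 9.5056%
α = realised − required = 6.1953% − 9.5056% = -3.31%

-3.31%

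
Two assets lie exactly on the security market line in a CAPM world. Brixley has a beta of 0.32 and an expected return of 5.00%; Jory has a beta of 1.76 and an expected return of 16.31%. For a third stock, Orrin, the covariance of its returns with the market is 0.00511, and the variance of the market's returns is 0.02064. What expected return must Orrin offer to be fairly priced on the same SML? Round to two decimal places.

4.43%

MRP = (16.31% − 5.00%) / (1.76 − 0.32) = 7.8542%
R_f = 5.00% − 0.32 × 7.8542% = 2.4867%
β_Orrin = Cov / Var(R_m) = 0.00511 / 0.02064 = 0.2476
E(R_Orrin) = R_f + β × MRP = 2.4867% + 0.2476 × 7.8542% = 4.43%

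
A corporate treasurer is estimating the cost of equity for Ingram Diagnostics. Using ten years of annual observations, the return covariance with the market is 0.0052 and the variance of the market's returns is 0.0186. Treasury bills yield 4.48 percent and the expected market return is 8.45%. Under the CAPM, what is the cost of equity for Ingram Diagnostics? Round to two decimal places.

5.59%

β = Cov(R_i, R_m) / Var(R_m) = 0.0052 / 0.0186 = 0.2796
MRP = 8.45% − 4.48% = 3.97%
E(R) = R_f + β × MRP = 4.48% + 0.2796 × 3.97% = 5.59%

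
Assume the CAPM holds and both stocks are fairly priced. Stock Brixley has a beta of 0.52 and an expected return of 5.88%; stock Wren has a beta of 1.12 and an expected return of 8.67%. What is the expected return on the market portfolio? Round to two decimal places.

Both satisfy E(R) = R_f + β·MRP, so the slope of the SML is
MRP = (8.67% − 5.88%) / (1.12 − 0.52) = 2.79% / 0.60 = 4.6500%
R_f = E(R_Brixley) − β_Brixley·MRP = 5.88% − 0.52 × 4.6500% = 3.4620%
E(R_m) = R_f + MRP = 3.4620% + 4.6500% = 8.11%

8.11%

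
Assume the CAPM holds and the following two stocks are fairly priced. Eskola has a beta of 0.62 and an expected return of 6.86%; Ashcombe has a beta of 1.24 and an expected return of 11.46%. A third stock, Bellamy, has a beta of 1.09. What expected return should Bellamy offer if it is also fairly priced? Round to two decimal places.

10.35%

MRP (SML slope) = (11.46% − 6.86%) / (1.24 − 0.62) = 4.60% / 0.62 = 7.4194%
R_f (intercept) = 6.86% − 0.62 × 7.4194% = 2.2600%
E(R_Bellamy) = R_f + β × MRP = 2.2600% + 1.09 × 7.4194% = 10.35%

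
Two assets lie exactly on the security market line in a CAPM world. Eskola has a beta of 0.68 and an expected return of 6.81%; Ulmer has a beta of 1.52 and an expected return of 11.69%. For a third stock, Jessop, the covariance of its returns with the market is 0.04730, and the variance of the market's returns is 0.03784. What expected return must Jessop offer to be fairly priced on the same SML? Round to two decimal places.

10.12%

MRP = (11.69% − 6.81%) / (1.52 − 0.68) = 5.8095%
R_f = 6.81% − 0.68 × 5.8095% = 2.8595%
β_Jessop = Cov / Var(R_m) = 0.04730 / 0.03784 = 1.2500
E(R_Jessop) = R_f + β × MRP = 2.8595% + 1.2500 × 5.8095% = 10.12%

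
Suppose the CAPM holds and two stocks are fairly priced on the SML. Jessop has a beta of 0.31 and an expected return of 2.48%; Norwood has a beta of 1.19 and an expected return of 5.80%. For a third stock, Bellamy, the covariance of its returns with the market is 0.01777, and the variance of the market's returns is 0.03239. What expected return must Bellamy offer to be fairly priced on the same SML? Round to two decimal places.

MRP = (5.80% − 2.48%) / (1.19 − 0.31) = 3.7727%
R_f = 2.48% − 0.31 × 3.7727% = 1.3105%
β_Bellamy = Cov / Var(R_m) = 0.01777 / 0.03239 = 0.5486
E(R_Bellamy) = R_f + β × MRP = 1.3105% + 0.5486 × 3.7727% = 3.38%

3.38%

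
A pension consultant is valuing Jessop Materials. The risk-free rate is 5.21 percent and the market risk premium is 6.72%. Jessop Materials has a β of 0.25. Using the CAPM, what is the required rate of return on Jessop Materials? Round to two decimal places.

E(R) = R_f + β × MRP = 5.21% + 0.25 × 6.72% = 6.89%

6.89%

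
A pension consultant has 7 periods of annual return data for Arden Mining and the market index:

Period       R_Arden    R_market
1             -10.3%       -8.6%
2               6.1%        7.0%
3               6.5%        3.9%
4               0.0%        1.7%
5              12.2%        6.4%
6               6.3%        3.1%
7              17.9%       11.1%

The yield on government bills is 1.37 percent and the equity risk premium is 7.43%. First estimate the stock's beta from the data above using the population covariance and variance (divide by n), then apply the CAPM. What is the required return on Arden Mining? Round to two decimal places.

Mean R_i = (-10.3 + 6.1 + 6.5 + 0.0 + 12.2 + 6.3 + 17.9) / 7 = 5.5286%
Mean R_m = (-8.6 + 7.0 + 3.9 + 1.7 + 6.4 + 3.1 + 11.1) / 7 = 3.5143%
Σ(R_i − R̄_i)(R_m − R̄_m) = 316.9271  ⇒  Cov = 316.9271 / 7 = 45.2753
Σ(R_m − R̄_m)² = 228.3886  ⇒  Var(R_m) = 228.3886 / 7 = 32.6269
β = Cov / Var(R_m) = 45.2753 / 32.6269 = 1.3877
E(R) = R_f + β × MRP = 1.37% + 1.3877 × 7.43% = 11.68%

11.68%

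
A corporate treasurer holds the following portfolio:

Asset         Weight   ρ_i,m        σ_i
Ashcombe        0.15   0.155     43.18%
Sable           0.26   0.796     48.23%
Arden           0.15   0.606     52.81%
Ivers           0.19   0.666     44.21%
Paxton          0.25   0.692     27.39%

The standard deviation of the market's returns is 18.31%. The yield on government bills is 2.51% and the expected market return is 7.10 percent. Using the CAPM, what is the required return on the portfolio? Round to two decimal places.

β_Ashcombe = 0.155 × 43.18% / 18.31% = 0.3655
β_Sable = 0.796 × 48.23% / 18.31% = 2.0967
β_Arden = 0.606 × 52.81% / 18.31% = 1.7478
β_Ivers = 0.666 × 44.21% / 18.31% = 1.6081
β_Paxton = 0.692 × 27.39% / 18.31% = 1.0352
β_P = Σ w_i β_i = 0.15×0.3655 + 0.26×2.0967 + 0.15×1.7478 + 0.19×1.6081 + 0.25×1.0352 = 1.4265
MRP = 7.10% − 2.51% = 4.59%
E(R_P) = R_f + β_P × MRP = 2.51% + 1.4265 × 4.59% = 9.06%

9.06%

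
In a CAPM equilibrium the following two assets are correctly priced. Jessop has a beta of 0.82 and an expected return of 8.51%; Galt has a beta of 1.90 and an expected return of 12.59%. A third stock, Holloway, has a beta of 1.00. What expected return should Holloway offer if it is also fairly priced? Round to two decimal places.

MRP (SML slope) = (12.59% − 8.51%) / (1.90 − 0.82) = 4.08% / 1.08 = 3.7778%
R_f (intercept) = 8.51% − 0.82 × 3.7778% = 5.4122%
E(R_Holloway) = R_f + β × MRP = 5.4122% + 1.00 × 3.7778% = 9.19%

9.19%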